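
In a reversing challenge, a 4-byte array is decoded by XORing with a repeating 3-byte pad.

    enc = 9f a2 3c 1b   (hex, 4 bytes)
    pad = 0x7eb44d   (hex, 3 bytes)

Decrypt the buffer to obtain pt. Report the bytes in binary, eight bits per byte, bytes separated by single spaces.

The 3-byte key repeats, so the effective keystream is 7e b4 4d 7e.
byte 0: 9f xor 7e = e1
byte 1: a2 xor b4 = 16
byte 2: 3c xor 4d = 71
byte 3: 1b xor 7e = 65

11100001 00010110 01110001 01100101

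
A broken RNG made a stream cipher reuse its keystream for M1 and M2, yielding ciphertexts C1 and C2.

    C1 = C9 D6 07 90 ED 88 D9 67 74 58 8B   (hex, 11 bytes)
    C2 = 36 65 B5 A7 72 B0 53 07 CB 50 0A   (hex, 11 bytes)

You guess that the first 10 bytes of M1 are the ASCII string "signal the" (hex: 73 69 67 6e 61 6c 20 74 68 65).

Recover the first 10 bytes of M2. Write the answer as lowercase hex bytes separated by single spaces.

8c da d5 59 fe 54 aa 14 d7 6d

First, C1 ⊕ C2 = (M1 ⊕ K) ⊕ (M2 ⊕ K) = M1 ⊕ M2, so the key drops out. Then M2 = (M1 ⊕ M2) ⊕ M1 over the first 10 bytes.
byte 0: (c9 XOR 36) XOR 73 = ff XOR 73 = 8c
byte 1: (d6 XOR 65) XOR 69 = b3 XOR 69 = da
byte 2: (07 XOR b5) XOR 67 = b2 XOR 67 = d5
byte 3: (90 XOR a7) XOR 6e = 37 XOR 6e = 59
byte 4: (ed XOR 72) XOR 61 = 9f XOR 61 = fe
byte 5: (88 XOR b0) XOR 6c = 38 XOR 6c = 54
byte 6: (d9 XOR 53) XOR 20 = 8a XOR 20 = aa
byte 7: (67 XOR 07) XOR 74 = 60 XOR 74 = 14
byte 8: (74 XOR cb) XOR 68 = bf XOR 68 = d7
byte 9: (58 XOR 50) XOR 65 = 08 XOR 65 = 6d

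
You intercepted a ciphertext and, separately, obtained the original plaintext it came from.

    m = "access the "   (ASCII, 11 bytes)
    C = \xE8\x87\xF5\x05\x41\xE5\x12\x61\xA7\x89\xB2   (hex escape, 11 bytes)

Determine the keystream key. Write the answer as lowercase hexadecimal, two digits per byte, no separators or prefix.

Since C = m ⊕ key, XORing both sides with m gives key = m ⊕ C.
 97 XOR 232 = 137
 99 XOR 135 = 228
 99 XOR 245 = 150
101 XOR   5 =  96
115 XOR  65 =  50
115 XOR 229 = 150
 32 XOR  18 =  50
116 XOR  97 =  21
104 XOR 167 = 207
101 XOR 137 = 236
 32 XOR 178 = 146

89e4966032963215cfec92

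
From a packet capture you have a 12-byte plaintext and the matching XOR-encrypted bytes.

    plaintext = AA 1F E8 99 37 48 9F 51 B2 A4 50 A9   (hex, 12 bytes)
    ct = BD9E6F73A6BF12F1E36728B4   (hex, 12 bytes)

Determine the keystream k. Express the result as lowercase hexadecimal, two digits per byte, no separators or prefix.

178187ea91f78da051c3781d

Since ct = plaintext ⊕ k, XORing both sides with plaintext gives k = plaintext ⊕ ct.
byte 0: aa XOR bd = 17
byte 1: 1f XOR 9e = 81
byte 2: e8 XOR 6f = 87
byte 3: 99 XOR 73 = ea
byte 4: 37 XOR a6 = 91
byte 5: 48 XOR bf = f7
byte 6: 9f XOR 12 = 8d
byte 7: 51 XOR f1 = a0
byte 8: b2 XOR e3 = 51
byte 9: a4 XOR 67 = c3
byte 10: 50 XOR 28 = 78
byte 11: a9 XOR b4 = 1d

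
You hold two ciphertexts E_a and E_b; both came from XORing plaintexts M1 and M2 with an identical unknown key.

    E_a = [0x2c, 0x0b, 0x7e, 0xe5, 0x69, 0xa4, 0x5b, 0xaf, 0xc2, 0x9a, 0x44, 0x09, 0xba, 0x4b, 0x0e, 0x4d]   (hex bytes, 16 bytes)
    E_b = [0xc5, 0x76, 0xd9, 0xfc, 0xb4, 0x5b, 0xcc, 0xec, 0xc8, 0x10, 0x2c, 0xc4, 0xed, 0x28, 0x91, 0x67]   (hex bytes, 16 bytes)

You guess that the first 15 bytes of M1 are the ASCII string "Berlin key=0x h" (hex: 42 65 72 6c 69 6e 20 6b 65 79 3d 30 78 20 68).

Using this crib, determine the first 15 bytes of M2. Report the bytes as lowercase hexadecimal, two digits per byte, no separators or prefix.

First, E_a ⊕ E_b = (M1 ⊕ K) ⊕ (M2 ⊕ K) = M1 ⊕ M2, so the key drops out. Then M2 = (M1 ⊕ M2) ⊕ M1 over the first 15 bytes.
byte 0: (2c xor c5) xor 42 = e9 xor 42 = ab
byte 1: (0b xor 76) xor 65 = 7d xor 65 = 18
byte 2: (7e xor d9) xor 72 = a7 xor 72 = d5
byte 3: (e5 xor fc) xor 6c = 19 xor 6c = 75
byte 4: (69 xor b4) xor 69 = dd xor 69 = b4
byte 5: (a4 xor 5b) xor 6e = ff xor 6e = 91
byte 6: (5b xor cc) xor 20 = 97 xor 20 = b7
byte 7: (af xor ec) xor 6b = 43 xor 6b = 28
byte 8: (c2 xor c8) xor 65 = 0a xor 65 = 6f
byte 9: (9a xor 10) xor 79 = 8a xor 79 = f3
byte 10: (44 xor 2c) xor 3d = 68 xor 3d = 55
byte 11: (09 xor c4) xor 30 = cd xor 30 = fd
byte 12: (ba xor ed) xor 78 = 57 xor 78 = 2f
byte 13: (4b xor 28) xor 20 = 63 xor 20 = 43
byte 14: (0e xor 91) xor 68 = 9f xor 68 = f7

ab18d575b491b7286ff355fd2f43f7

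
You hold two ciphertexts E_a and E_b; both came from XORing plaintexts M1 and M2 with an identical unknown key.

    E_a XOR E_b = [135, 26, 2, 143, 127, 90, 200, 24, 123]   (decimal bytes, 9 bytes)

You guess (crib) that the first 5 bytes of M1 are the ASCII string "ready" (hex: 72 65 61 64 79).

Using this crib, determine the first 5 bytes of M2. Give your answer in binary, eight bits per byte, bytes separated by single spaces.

Since E_a ⊕ E_b = M1 ⊕ M2, XORing with the guessed M1 bytes yields the corresponding M2 bytes: M2 = (E_a ⊕ E_b) ⊕ M1.
byte 0: 10000111 xor 01110010 = 11110101
byte 1: 00011010 xor 01100101 = 01111111
byte 2: 00000010 xor 01100001 = 01100011
byte 3: 10001111 xor 01100100 = 11101011
byte 4: 01111111 xor 01111001 = 00000110

11110101 01111111 01100011 11101011 00000110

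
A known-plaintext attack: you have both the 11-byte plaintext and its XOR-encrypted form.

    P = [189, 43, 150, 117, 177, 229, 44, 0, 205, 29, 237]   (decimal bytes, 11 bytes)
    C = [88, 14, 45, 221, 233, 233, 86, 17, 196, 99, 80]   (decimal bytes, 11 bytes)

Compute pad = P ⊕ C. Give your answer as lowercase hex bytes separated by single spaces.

e5 25 bb a8 58 0c 7a 11 09 7e bd

Since C = P ⊕ pad, XORing both sides with P gives pad = P ⊕ C.
189 ⊕  88 = 229
 43 ⊕  14 =  37
150 ⊕  45 = 187
117 ⊕ 221 = 168
177 ⊕ 233 =  88
229 ⊕ 233 =  12
 44 ⊕  86 = 122
  0 ⊕  17 =  17
205 ⊕ 196 =   9
 29 ⊕  99 = 126
237 ⊕  80 = 189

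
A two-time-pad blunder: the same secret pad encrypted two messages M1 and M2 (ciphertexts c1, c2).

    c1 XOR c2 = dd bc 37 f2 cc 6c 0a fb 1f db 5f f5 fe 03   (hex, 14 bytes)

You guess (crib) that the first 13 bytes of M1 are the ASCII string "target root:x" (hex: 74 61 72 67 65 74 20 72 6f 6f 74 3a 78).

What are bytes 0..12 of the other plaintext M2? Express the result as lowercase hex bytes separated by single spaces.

Since c1 ⊕ c2 = M1 ⊕ M2, XORing with the guessed M1 bytes yields the corresponding M2 bytes: M2 = (c1 ⊕ c2) ⊕ M1.
221 xor 116 = 169
188 xor  97 = 221
 55 xor 114 =  69
242 xor 103 = 149
204 xor 101 = 169
108 xor 116 =  24
 10 xor  32 =  42
251 xor 114 = 137
 31 xor 111 = 112
219 xor 111 = 180
 95 xor 116 =  43
245 xor  58 = 207
254 xor 120 = 134

a9 dd 45 95 a9 18 2a 89 70 b4 2b cf 86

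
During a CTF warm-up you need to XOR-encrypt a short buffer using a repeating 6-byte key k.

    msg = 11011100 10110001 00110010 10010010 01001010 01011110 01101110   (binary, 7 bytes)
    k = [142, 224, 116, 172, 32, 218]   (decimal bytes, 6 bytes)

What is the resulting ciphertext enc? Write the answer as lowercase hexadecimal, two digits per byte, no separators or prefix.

5251463e6a84e0

The 6-byte key repeats, so the effective keystream is 8e e0 74 ac 20 da 8e.
byte 0: 220 xor 142 =  82
byte 1: 177 xor 224 =  81
byte 2:  50 xor 116 =  70
byte 3: 146 xor 172 =  62
byte 4:  74 xor  32 = 106
byte 5:  94 xor 218 = 132
byte 6: 110 xor 142 = 224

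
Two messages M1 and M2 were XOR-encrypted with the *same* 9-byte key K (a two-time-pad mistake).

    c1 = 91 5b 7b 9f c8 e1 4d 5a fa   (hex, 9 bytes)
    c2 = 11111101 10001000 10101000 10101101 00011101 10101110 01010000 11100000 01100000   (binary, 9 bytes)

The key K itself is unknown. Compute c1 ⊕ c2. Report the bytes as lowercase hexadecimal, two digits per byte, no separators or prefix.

c1 ⊕ c2 = (M1 ⊕ K) ⊕ (M2 ⊕ K) = M1 ⊕ M2 — the shared key cancels under XOR.
91 ⊕ fd = 6c
5b ⊕ 88 = d3
7b ⊕ a8 = d3
9f ⊕ ad = 32
c8 ⊕ 1d = d5
e1 ⊕ ae = 4f
4d ⊕ 50 = 1d
5a ⊕ e0 = ba
fa ⊕ 60 = 9a

6cd3d332d54f1dba9a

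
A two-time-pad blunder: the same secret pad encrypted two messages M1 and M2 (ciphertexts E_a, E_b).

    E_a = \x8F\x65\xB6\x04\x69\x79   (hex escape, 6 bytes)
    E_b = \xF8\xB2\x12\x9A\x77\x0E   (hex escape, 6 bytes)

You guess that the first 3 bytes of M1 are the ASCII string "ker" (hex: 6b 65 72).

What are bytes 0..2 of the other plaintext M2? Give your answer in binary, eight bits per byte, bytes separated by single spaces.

First, E_a ⊕ E_b = (M1 ⊕ K) ⊕ (M2 ⊕ K) = M1 ⊕ M2, so the key drops out. Then M2 = (M1 ⊕ M2) ⊕ M1 over the first 3 bytes.
byte 0: (8f XOR f8) XOR 6b = 77 XOR 6b = 1c
byte 1: (65 XOR b2) XOR 65 = d7 XOR 65 = b2
byte 2: (b6 XOR 12) XOR 72 = a4 XOR 72 = d6

00011100 10110010 11010110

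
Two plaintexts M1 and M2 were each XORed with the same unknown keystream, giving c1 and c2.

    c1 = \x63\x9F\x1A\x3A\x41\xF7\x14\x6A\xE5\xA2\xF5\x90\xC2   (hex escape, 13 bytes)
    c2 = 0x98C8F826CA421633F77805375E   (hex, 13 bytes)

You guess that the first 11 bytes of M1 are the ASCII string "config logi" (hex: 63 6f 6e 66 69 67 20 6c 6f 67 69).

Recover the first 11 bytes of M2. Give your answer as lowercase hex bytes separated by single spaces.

First, c1 ⊕ c2 = (M1 ⊕ K) ⊕ (M2 ⊕ K) = M1 ⊕ M2, so the key drops out. Then M2 = (M1 ⊕ M2) ⊕ M1 over the first 11 bytes.
byte 0: (63 xor 98) xor 63 = fb xor 63 = 98
byte 1: (9f xor c8) xor 6f = 57 xor 6f = 38
byte 2: (1a xor f8) xor 6e = e2 xor 6e = 8c
byte 3: (3a xor 26) xor 66 = 1c xor 66 = 7a
byte 4: (41 xor ca) xor 69 = 8b xor 69 = e2
byte 5: (f7 xor 42) xor 67 = b5 xor 67 = d2
byte 6: (14 xor 16) xor 20 = 02 xor 20 = 22
byte 7: (6a xor 33) xor 6c = 59 xor 6c = 35
byte 8: (e5 xor f7) xor 6f = 12 xor 6f = 7d
byte 9: (a2 xor 78) xor 67 = da xor 67 = bd
byte 10: (f5 xor 05) xor 69 = f0 xor 69 = 99

98 38 8c 7a e2 d2 22 35 7d bd 99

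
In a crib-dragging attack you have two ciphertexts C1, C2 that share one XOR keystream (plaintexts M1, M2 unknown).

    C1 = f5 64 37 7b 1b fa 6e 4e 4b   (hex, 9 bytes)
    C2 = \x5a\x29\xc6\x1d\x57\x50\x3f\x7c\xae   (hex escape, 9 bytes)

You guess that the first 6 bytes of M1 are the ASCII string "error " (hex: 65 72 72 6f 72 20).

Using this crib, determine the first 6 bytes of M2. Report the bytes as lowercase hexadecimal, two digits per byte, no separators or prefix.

ca3f83093e8a

First, C1 ⊕ C2 = (M1 ⊕ K) ⊕ (M2 ⊕ K) = M1 ⊕ M2, so the key drops out. Then M2 = (M1 ⊕ M2) ⊕ M1 over the first 6 bytes.
byte 0: (f5 XOR 5a) XOR 65 = af XOR 65 = ca
byte 1: (64 XOR 29) XOR 72 = 4d XOR 72 = 3f
byte 2: (37 XOR c6) XOR 72 = f1 XOR 72 = 83
byte 3: (7b XOR 1d) XOR 6f = 66 XOR 6f = 09
byte 4: (1b XOR 57) XOR 72 = 4c XOR 72 = 3e
byte 5: (fa XOR 50) XOR 20 = aa XOR 20 = 8a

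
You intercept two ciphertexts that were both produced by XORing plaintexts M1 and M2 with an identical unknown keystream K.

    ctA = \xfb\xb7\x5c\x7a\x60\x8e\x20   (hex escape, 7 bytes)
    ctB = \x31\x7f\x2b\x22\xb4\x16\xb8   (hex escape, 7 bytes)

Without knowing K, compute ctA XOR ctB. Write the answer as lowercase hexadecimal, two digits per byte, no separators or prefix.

ctA ⊕ ctB = (M1 ⊕ K) ⊕ (M2 ⊕ K) = M1 ⊕ M2 — the shared key cancels under XOR.
fb ⊕ 31 = ca
b7 ⊕ 7f = c8
5c ⊕ 2b = 77
7a ⊕ 22 = 58
60 ⊕ b4 = d4
8e ⊕ 16 = 98
20 ⊕ b8 = 98

cac87758d49898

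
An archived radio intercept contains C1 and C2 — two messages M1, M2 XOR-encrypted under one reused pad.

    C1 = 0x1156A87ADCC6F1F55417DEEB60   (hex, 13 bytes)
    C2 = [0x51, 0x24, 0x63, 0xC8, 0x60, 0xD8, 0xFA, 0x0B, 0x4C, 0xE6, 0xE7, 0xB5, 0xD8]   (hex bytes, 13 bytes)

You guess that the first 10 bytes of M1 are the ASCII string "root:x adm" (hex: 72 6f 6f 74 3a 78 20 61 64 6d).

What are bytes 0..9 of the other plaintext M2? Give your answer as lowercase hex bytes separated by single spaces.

32 1d a4 c6 86 66 2b 9f 7c 9c

First, C1 ⊕ C2 = (M1 ⊕ K) ⊕ (M2 ⊕ K) = M1 ⊕ M2, so the key drops out. Then M2 = (M1 ⊕ M2) ⊕ M1 over the first 10 bytes.
byte 0: (11 ^ 51) ^ 72 = 40 ^ 72 = 32
byte 1: (56 ^ 24) ^ 6f = 72 ^ 6f = 1d
byte 2: (a8 ^ 63) ^ 6f = cb ^ 6f = a4
byte 3: (7a ^ c8) ^ 74 = b2 ^ 74 = c6
byte 4: (dc ^ 60) ^ 3a = bc ^ 3a = 86
byte 5: (c6 ^ d8) ^ 78 = 1e ^ 78 = 66
byte 6: (f1 ^ fa) ^ 20 = 0b ^ 20 = 2b
byte 7: (f5 ^ 0b) ^ 61 = fe ^ 61 = 9f
byte 8: (54 ^ 4c) ^ 64 = 18 ^ 64 = 7c
byte 9: (17 ^ e6) ^ 6d = f1 ^ 6d = 9c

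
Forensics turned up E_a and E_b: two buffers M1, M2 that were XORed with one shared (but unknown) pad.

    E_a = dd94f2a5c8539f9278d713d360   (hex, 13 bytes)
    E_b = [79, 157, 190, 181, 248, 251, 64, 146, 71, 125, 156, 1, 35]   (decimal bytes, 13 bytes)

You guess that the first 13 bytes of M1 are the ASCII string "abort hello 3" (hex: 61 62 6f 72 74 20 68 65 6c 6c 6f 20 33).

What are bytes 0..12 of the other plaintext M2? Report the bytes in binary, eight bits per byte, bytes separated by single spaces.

11110011 01101011 00100011 01100010 01000100 10001000 10110111 01100101 01010011 11000110 11100000 11110010 01110000

First, E_a ⊕ E_b = (M1 ⊕ K) ⊕ (M2 ⊕ K) = M1 ⊕ M2, so the key drops out. Then M2 = (M1 ⊕ M2) ⊕ M1 over the first 13 bytes.
byte 0: (dd xor 4f) xor 61 = 92 xor 61 = f3
byte 1: (94 xor 9d) xor 62 = 09 xor 62 = 6b
byte 2: (f2 xor be) xor 6f = 4c xor 6f = 23
byte 3: (a5 xor b5) xor 72 = 10 xor 72 = 62
byte 4: (c8 xor f8) xor 74 = 30 xor 74 = 44
byte 5: (53 xor fb) xor 20 = a8 xor 20 = 88
byte 6: (9f xor 40) xor 68 = df xor 68 = b7
byte 7: (92 xor 92) xor 65 = 00 xor 65 = 65
byte 8: (78 xor 47) xor 6c = 3f xor 6c = 53
byte 9: (d7 xor 7d) xor 6c = aa xor 6c = c6
byte 10: (13 xor 9c) xor 6f = 8f xor 6f = e0
byte 11: (d3 xor 01) xor 20 = d2 xor 20 = f2
byte 12: (60 xor 23) xor 33 = 43 xor 33 = 70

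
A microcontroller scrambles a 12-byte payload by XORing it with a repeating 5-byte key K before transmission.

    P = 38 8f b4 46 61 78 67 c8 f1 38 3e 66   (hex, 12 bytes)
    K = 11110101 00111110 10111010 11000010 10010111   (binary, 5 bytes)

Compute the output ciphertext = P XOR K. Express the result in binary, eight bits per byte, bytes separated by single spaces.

The 5-byte key repeats, so the effective keystream is f5 3e ba c2 97 f5 3e ba c2 97 f5 3e.
byte 0:  56 xor 245 = 205
byte 1: 143 xor  62 = 177
byte 2: 180 xor 186 =  14
byte 3:  70 xor 194 = 132
byte 4:  97 xor 151 = 246
byte 5: 120 xor 245 = 141
byte 6: 103 xor  62 =  89
byte 7: 200 xor 186 = 114
byte 8: 241 xor 194 =  51
byte 9:  56 xor 151 = 175
byte 10:  62 xor 245 = 203
byte 11: 102 xor  62 =  88

11001101 10110001 00001110 10000100 11110110 10001101 01011001 01110010 00110011 10101111 11001011 01011000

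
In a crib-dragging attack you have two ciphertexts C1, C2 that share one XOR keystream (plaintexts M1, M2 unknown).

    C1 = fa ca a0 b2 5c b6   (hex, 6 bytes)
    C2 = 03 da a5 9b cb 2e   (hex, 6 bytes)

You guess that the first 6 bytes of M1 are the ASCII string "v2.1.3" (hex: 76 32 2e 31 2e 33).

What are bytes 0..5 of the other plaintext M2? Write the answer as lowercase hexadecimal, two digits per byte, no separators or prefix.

8f222b18b9ab

First, C1 ⊕ C2 = (M1 ⊕ K) ⊕ (M2 ⊕ K) = M1 ⊕ M2, so the key drops out. Then M2 = (M1 ⊕ M2) ⊕ M1 over the first 6 bytes.
byte 0: (fa xor 03) xor 76 = f9 xor 76 = 8f
byte 1: (ca xor da) xor 32 = 10 xor 32 = 22
byte 2: (a0 xor a5) xor 2e = 05 xor 2e = 2b
byte 3: (b2 xor 9b) xor 31 = 29 xor 31 = 18
byte 4: (5c xor cb) xor 2e = 97 xor 2e = b9
byte 5: (b6 xor 2e) xor 33 = 98 xor 33 = ab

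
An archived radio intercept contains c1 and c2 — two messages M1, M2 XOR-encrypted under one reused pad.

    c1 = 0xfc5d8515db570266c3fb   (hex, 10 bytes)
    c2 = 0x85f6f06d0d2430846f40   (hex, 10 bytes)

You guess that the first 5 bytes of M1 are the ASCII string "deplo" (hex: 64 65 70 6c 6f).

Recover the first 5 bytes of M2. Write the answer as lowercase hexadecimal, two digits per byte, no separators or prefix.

1dce0514b9

First, c1 ⊕ c2 = (M1 ⊕ K) ⊕ (M2 ⊕ K) = M1 ⊕ M2, so the key drops out. Then M2 = (M1 ⊕ M2) ⊕ M1 over the first 5 bytes.
byte 0: (fc ⊕ 85) ⊕ 64 = 79 ⊕ 64 = 1d
byte 1: (5d ⊕ f6) ⊕ 65 = ab ⊕ 65 = ce
byte 2: (85 ⊕ f0) ⊕ 70 = 75 ⊕ 70 = 05
byte 3: (15 ⊕ 6d) ⊕ 6c = 78 ⊕ 6c = 14
byte 4: (db ⊕ 0d) ⊕ 6f = d6 ⊕ 6f = b9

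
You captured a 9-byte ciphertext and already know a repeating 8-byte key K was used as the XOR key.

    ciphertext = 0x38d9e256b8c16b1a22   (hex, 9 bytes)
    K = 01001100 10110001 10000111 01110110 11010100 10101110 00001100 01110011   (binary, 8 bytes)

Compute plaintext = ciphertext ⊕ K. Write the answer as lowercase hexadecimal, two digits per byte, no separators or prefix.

746865206c6f67696e

The 8-byte key repeats, so the effective keystream is 4c b1 87 76 d4 ae 0c 73 4c.
byte 0: 00111000 XOR 01001100 = 01110100
byte 1: 11011001 XOR 10110001 = 01101000
byte 2: 11100010 XOR 10000111 = 01100101
byte 3: 01010110 XOR 01110110 = 00100000
byte 4: 10111000 XOR 11010100 = 01101100
byte 5: 11000001 XOR 10101110 = 01101111
byte 6: 01101011 XOR 00001100 = 01100111
byte 7: 00011010 XOR 01110011 = 01101001
byte 8: 00100010 XOR 01001100 = 01101110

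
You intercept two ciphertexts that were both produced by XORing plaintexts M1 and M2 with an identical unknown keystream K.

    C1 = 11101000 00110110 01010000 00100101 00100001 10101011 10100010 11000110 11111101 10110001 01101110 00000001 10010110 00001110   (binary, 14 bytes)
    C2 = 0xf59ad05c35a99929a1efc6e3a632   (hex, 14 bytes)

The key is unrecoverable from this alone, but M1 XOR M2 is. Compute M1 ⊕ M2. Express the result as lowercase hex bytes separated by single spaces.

1d ac 80 79 14 02 3b ef 5c 5e a8 e2 30 3c

C1 ⊕ C2 = (M1 ⊕ K) ⊕ (M2 ⊕ K) = M1 ⊕ M2 — the shared key cancels under XOR.
e8 XOR f5 = 1d
36 XOR 9a = ac
50 XOR d0 = 80
25 XOR 5c = 79
21 XOR 35 = 14
ab XOR a9 = 02
a2 XOR 99 = 3b
c6 XOR 29 = ef
fd XOR a1 = 5c
b1 XOR ef = 5e
6e XOR c6 = a8
01 XOR e3 = e2
96 XOR a6 = 30
0e XOR 32 = 3c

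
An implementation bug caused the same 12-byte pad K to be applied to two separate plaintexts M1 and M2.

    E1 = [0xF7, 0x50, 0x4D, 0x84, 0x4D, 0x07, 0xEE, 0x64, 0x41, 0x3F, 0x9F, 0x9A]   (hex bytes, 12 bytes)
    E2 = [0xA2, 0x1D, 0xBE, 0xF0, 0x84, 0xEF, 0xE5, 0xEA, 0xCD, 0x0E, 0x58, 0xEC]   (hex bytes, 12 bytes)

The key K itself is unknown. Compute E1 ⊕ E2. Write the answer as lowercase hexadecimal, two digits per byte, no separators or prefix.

E1 ⊕ E2 = (M1 ⊕ K) ⊕ (M2 ⊕ K) = M1 ⊕ M2 — the shared key cancels under XOR.
247 XOR 162 =  85
 80 XOR  29 =  77
 77 XOR 190 = 243
132 XOR 240 = 116
 77 XOR 132 = 201
  7 XOR 239 = 232
238 XOR 229 =  11
100 XOR 234 = 142
 65 XOR 205 = 140
 63 XOR  14 =  49
159 XOR  88 = 199
154 XOR 236 = 118

554df374c9e80b8e8c31c776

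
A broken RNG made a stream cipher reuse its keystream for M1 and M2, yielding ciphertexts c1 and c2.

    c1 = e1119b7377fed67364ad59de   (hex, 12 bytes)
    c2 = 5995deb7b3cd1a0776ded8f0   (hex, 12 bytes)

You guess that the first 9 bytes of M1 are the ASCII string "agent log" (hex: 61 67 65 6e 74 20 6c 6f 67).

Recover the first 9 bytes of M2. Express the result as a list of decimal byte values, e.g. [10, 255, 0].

[217, 227, 32, 170, 176, 19, 160, 27, 117]

First, c1 ⊕ c2 = (M1 ⊕ K) ⊕ (M2 ⊕ K) = M1 ⊕ M2, so the key drops out. Then M2 = (M1 ⊕ M2) ⊕ M1 over the first 9 bytes.
byte 0: (e1 XOR 59) XOR 61 = b8 XOR 61 = d9
byte 1: (11 XOR 95) XOR 67 = 84 XOR 67 = e3
byte 2: (9b XOR de) XOR 65 = 45 XOR 65 = 20
byte 3: (73 XOR b7) XOR 6e = c4 XOR 6e = aa
byte 4: (77 XOR b3) XOR 74 = c4 XOR 74 = b0
byte 5: (fe XOR cd) XOR 20 = 33 XOR 20 = 13
byte 6: (d6 XOR 1a) XOR 6c = cc XOR 6c = a0
byte 7: (73 XOR 07) XOR 6f = 74 XOR 6f = 1b
byte 8: (64 XOR 76) XOR 67 = 12 XOR 67 = 75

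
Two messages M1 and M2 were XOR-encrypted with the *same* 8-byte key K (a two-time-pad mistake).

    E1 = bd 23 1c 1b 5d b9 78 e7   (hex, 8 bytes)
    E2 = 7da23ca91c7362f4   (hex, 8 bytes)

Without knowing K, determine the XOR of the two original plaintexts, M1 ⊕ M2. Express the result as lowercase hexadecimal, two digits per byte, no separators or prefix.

c08120b241ca1a13

E1 ⊕ E2 = (M1 ⊕ K) ⊕ (M2 ⊕ K) = M1 ⊕ M2 — the shared key cancels under XOR.
bd xor 7d = c0
23 xor a2 = 81
1c xor 3c = 20
1b xor a9 = b2
5d xor 1c = 41
b9 xor 73 = ca
78 xor 62 = 1a
e7 xor f4 = 13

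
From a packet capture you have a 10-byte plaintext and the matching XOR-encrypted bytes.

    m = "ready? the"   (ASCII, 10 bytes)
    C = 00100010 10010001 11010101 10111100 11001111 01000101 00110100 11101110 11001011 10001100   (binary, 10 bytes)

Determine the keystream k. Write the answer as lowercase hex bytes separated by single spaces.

Since C = m ⊕ k, XORing both sides with m gives k = m ⊕ C.
114 XOR  34 =  80
101 XOR 145 = 244
 97 XOR 213 = 180
100 XOR 188 = 216
121 XOR 207 = 182
 63 XOR  69 = 122
 32 XOR  52 =  20
116 XOR 238 = 154
104 XOR 203 = 163
101 XOR 140 = 233

50 f4 b4 d8 b6 7a 14 9a a3 e9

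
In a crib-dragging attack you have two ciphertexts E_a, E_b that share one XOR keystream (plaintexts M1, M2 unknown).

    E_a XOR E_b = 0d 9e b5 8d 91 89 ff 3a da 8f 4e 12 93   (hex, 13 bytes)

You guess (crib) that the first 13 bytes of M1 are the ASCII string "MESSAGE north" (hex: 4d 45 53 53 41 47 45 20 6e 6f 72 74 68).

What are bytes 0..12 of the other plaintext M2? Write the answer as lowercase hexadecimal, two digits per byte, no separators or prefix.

Since E_a ⊕ E_b = M1 ⊕ M2, XORing with the guessed M1 bytes yields the corresponding M2 bytes: M2 = (E_a ⊕ E_b) ⊕ M1.
0d xor 4d = 40
9e xor 45 = db
b5 xor 53 = e6
8d xor 53 = de
91 xor 41 = d0
89 xor 47 = ce
ff xor 45 = ba
3a xor 20 = 1a
da xor 6e = b4
8f xor 6f = e0
4e xor 72 = 3c
12 xor 74 = 66
93 xor 68 = fb

40dbe6ded0ceba1ab4e03c66fb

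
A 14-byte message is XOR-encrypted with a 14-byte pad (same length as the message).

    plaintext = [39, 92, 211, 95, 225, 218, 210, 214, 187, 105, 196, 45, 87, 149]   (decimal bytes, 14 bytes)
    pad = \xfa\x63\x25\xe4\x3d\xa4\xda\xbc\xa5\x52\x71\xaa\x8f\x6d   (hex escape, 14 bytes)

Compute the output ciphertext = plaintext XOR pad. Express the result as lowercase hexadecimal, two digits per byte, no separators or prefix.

dd3ff6bbdc7e086a1e3bb587d8f8

byte 0: 27 ⊕ fa = dd
byte 1: 5c ⊕ 63 = 3f
byte 2: d3 ⊕ 25 = f6
byte 3: 5f ⊕ e4 = bb
byte 4: e1 ⊕ 3d = dc
byte 5: da ⊕ a4 = 7e
byte 6: d2 ⊕ da = 08
byte 7: d6 ⊕ bc = 6a
byte 8: bb ⊕ a5 = 1e
byte 9: 69 ⊕ 52 = 3b
byte 10: c4 ⊕ 71 = b5
byte 11: 2d ⊕ aa = 87
byte 12: 57 ⊕ 8f = d8
byte 13: 95 ⊕ 6d = f8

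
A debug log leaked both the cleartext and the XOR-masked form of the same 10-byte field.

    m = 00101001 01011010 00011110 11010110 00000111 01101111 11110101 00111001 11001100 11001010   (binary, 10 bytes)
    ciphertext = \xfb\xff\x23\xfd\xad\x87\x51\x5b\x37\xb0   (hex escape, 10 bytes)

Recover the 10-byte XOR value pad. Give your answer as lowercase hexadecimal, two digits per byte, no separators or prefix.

d2a53d2baae8a462fb7a

Since ciphertext = m ⊕ pad, XORing both sides with m gives pad = m ⊕ ciphertext.
29 ⊕ fb = d2
5a ⊕ ff = a5
1e ⊕ 23 = 3d
d6 ⊕ fd = 2b
07 ⊕ ad = aa
6f ⊕ 87 = e8
f5 ⊕ 51 = a4
39 ⊕ 5b = 62
cc ⊕ 37 = fb
ca ⊕ b0 = 7a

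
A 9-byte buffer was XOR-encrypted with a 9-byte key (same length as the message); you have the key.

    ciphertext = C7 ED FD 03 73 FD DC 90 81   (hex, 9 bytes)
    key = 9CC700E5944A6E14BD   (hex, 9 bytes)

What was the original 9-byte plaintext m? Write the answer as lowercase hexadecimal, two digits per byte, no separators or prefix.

c7 xor 9c = 5b
ed xor c7 = 2a
fd xor 00 = fd
03 xor e5 = e6
73 xor 94 = e7
fd xor 4a = b7
dc xor 6e = b2
90 xor 14 = 84
81 xor bd = 3c

5b2afde6e7b7b2843c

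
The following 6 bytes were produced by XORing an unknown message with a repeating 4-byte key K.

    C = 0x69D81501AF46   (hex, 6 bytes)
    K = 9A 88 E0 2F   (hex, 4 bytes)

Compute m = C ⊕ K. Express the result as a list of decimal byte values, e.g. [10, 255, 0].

The 4-byte key repeats, so the effective keystream is 9a 88 e0 2f 9a 88.
byte 0: 105 xor 154 = 243
byte 1: 216 xor 136 =  80
byte 2:  21 xor 224 = 245
byte 3:   1 xor  47 =  46
byte 4: 175 xor 154 =  53
byte 5:  70 xor 136 = 206

[243, 80, 245, 46, 53, 206]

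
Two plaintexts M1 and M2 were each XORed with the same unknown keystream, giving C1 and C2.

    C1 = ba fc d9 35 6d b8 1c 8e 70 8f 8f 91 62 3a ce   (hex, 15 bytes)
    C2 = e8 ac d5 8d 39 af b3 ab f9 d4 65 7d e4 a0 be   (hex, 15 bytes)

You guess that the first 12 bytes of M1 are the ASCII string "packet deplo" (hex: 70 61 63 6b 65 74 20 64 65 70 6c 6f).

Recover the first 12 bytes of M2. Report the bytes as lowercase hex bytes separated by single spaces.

First, C1 ⊕ C2 = (M1 ⊕ K) ⊕ (M2 ⊕ K) = M1 ⊕ M2, so the key drops out. Then M2 = (M1 ⊕ M2) ⊕ M1 over the first 12 bytes.
byte 0: (ba ^ e8) ^ 70 = 52 ^ 70 = 22
byte 1: (fc ^ ac) ^ 61 = 50 ^ 61 = 31
byte 2: (d9 ^ d5) ^ 63 = 0c ^ 63 = 6f
byte 3: (35 ^ 8d) ^ 6b = b8 ^ 6b = d3
byte 4: (6d ^ 39) ^ 65 = 54 ^ 65 = 31
byte 5: (b8 ^ af) ^ 74 = 17 ^ 74 = 63
byte 6: (1c ^ b3) ^ 20 = af ^ 20 = 8f
byte 7: (8e ^ ab) ^ 64 = 25 ^ 64 = 41
byte 8: (70 ^ f9) ^ 65 = 89 ^ 65 = ec
byte 9: (8f ^ d4) ^ 70 = 5b ^ 70 = 2b
byte 10: (8f ^ 65) ^ 6c = ea ^ 6c = 86
byte 11: (91 ^ 7d) ^ 6f = ec ^ 6f = 83

22 31 6f d3 31 63 8f 41 ec 2b 86 83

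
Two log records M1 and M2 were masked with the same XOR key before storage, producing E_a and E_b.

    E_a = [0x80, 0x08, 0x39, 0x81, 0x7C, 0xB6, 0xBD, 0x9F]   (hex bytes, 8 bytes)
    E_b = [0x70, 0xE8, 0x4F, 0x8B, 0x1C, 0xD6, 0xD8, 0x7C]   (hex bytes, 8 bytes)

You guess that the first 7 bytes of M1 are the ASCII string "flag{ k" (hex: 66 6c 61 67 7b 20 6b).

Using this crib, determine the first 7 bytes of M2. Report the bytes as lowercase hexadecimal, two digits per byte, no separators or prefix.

968c176d1b400e

First, E_a ⊕ E_b = (M1 ⊕ K) ⊕ (M2 ⊕ K) = M1 ⊕ M2, so the key drops out. Then M2 = (M1 ⊕ M2) ⊕ M1 over the first 7 bytes.
byte 0: (80 XOR 70) XOR 66 = f0 XOR 66 = 96
byte 1: (08 XOR e8) XOR 6c = e0 XOR 6c = 8c
byte 2: (39 XOR 4f) XOR 61 = 76 XOR 61 = 17
byte 3: (81 XOR 8b) XOR 67 = 0a XOR 67 = 6d
byte 4: (7c XOR 1c) XOR 7b = 60 XOR 7b = 1b
byte 5: (b6 XOR d6) XOR 20 = 60 XOR 20 = 40
byte 6: (bd XOR d8) XOR 6b = 65 XOR 6b = 0e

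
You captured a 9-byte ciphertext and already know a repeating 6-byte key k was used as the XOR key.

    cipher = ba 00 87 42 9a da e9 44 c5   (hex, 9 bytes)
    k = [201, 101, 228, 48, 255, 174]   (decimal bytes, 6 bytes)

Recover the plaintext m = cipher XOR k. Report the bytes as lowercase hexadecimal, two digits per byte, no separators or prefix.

736563726574202121

The 6-byte key repeats, so the effective keystream is c9 65 e4 30 ff ae c9 65 e4.
byte 0: ba ⊕ c9 = 73
byte 1: 00 ⊕ 65 = 65
byte 2: 87 ⊕ e4 = 63
byte 3: 42 ⊕ 30 = 72
byte 4: 9a ⊕ ff = 65
byte 5: da ⊕ ae = 74
byte 6: e9 ⊕ c9 = 20
byte 7: 44 ⊕ 65 = 21
byte 8: c5 ⊕ e4 = 21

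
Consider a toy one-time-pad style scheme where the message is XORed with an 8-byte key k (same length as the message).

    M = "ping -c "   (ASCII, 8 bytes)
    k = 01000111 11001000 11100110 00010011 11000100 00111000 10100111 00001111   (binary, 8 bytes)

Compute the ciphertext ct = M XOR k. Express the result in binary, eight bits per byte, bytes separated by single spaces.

00110111 10100001 10001000 01110100 11100100 00010101 11000100 00101111

XOR is its own inverse, so applying the key byte-wise gives the result directly.
byte 0: 70 xor 47 = 37
byte 1: 69 xor c8 = a1
byte 2: 6e xor e6 = 88
byte 3: 67 xor 13 = 74
byte 4: 20 xor c4 = e4
byte 5: 2d xor 38 = 15
byte 6: 63 xor a7 = c4
byte 7: 20 xor 0f = 2f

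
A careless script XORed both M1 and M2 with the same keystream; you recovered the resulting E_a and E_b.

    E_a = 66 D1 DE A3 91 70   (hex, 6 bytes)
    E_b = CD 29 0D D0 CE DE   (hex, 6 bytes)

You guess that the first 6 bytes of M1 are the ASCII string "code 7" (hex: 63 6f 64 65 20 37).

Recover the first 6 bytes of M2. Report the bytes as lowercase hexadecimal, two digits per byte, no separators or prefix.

First, E_a ⊕ E_b = (M1 ⊕ K) ⊕ (M2 ⊕ K) = M1 ⊕ M2, so the key drops out. Then M2 = (M1 ⊕ M2) ⊕ M1 over the first 6 bytes.
byte 0: (66 XOR cd) XOR 63 = ab XOR 63 = c8
byte 1: (d1 XOR 29) XOR 6f = f8 XOR 6f = 97
byte 2: (de XOR 0d) XOR 64 = d3 XOR 64 = b7
byte 3: (a3 XOR d0) XOR 65 = 73 XOR 65 = 16
byte 4: (91 XOR ce) XOR 20 = 5f XOR 20 = 7f
byte 5: (70 XOR de) XOR 37 = ae XOR 37 = 99

c897b7167f99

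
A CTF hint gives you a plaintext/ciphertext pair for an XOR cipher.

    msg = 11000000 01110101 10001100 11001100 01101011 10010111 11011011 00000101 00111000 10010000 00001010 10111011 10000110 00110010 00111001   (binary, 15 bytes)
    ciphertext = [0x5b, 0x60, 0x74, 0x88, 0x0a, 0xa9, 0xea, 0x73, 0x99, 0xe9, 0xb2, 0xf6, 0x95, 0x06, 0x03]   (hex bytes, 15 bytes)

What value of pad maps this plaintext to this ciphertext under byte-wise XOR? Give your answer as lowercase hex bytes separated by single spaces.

9b 15 f8 44 61 3e 31 76 a1 79 b8 4d 13 34 3a

Since ciphertext = msg ⊕ pad, XORing both sides with msg gives pad = msg ⊕ ciphertext.
192 XOR  91 = 155
117 XOR  96 =  21
140 XOR 116 = 248
204 XOR 136 =  68
107 XOR  10 =  97
151 XOR 169 =  62
219 XOR 234 =  49
  5 XOR 115 = 118
 56 XOR 153 = 161
144 XOR 233 = 121
 10 XOR 178 = 184
187 XOR 246 =  77
134 XOR 149 =  19
 50 XOR   6 =  52
 57 XOR   3 =  58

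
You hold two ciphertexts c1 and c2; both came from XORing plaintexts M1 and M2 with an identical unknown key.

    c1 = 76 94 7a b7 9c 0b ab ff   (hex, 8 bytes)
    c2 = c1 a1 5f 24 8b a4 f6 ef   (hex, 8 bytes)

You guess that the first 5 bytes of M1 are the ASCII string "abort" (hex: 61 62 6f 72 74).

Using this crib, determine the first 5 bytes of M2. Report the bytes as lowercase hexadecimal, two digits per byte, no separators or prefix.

First, c1 ⊕ c2 = (M1 ⊕ K) ⊕ (M2 ⊕ K) = M1 ⊕ M2, so the key drops out. Then M2 = (M1 ⊕ M2) ⊕ M1 over the first 5 bytes.
byte 0: (76 XOR c1) XOR 61 = b7 XOR 61 = d6
byte 1: (94 XOR a1) XOR 62 = 35 XOR 62 = 57
byte 2: (7a XOR 5f) XOR 6f = 25 XOR 6f = 4a
byte 3: (b7 XOR 24) XOR 72 = 93 XOR 72 = e1
byte 4: (9c XOR 8b) XOR 74 = 17 XOR 74 = 63

d6574ae163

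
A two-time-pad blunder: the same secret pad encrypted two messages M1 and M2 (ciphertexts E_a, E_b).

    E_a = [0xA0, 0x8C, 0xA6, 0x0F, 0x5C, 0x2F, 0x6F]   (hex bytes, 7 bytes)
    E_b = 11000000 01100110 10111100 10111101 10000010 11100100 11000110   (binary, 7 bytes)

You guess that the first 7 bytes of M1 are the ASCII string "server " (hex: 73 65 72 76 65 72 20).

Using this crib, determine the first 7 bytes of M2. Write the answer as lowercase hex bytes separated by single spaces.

First, E_a ⊕ E_b = (M1 ⊕ K) ⊕ (M2 ⊕ K) = M1 ⊕ M2, so the key drops out. Then M2 = (M1 ⊕ M2) ⊕ M1 over the first 7 bytes.
byte 0: (a0 ⊕ c0) ⊕ 73 = 60 ⊕ 73 = 13
byte 1: (8c ⊕ 66) ⊕ 65 = ea ⊕ 65 = 8f
byte 2: (a6 ⊕ bc) ⊕ 72 = 1a ⊕ 72 = 68
byte 3: (0f ⊕ bd) ⊕ 76 = b2 ⊕ 76 = c4
byte 4: (5c ⊕ 82) ⊕ 65 = de ⊕ 65 = bb
byte 5: (2f ⊕ e4) ⊕ 72 = cb ⊕ 72 = b9
byte 6: (6f ⊕ c6) ⊕ 20 = a9 ⊕ 20 = 89

13 8f 68 c4 bb b9 89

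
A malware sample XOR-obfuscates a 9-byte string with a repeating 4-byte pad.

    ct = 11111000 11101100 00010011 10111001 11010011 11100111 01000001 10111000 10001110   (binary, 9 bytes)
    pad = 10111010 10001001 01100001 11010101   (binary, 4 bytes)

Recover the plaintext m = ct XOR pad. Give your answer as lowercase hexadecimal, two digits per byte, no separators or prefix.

4265726c696e206d34

The 4-byte key repeats, so the effective keystream is ba 89 61 d5 ba 89 61 d5 ba.
byte 0: 11111000 XOR 10111010 = 01000010
byte 1: 11101100 XOR 10001001 = 01100101
byte 2: 00010011 XOR 01100001 = 01110010
byte 3: 10111001 XOR 11010101 = 01101100
byte 4: 11010011 XOR 10111010 = 01101001
byte 5: 11100111 XOR 10001001 = 01101110
byte 6: 01000001 XOR 01100001 = 00100000
byte 7: 10111000 XOR 11010101 = 01101101
byte 8: 10001110 XOR 10111010 = 00110100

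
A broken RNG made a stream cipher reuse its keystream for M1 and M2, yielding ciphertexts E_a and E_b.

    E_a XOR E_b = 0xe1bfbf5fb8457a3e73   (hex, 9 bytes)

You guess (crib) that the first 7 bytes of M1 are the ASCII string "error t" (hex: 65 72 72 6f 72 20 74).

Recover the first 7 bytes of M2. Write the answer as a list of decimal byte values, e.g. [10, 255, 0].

[132, 205, 205, 48, 202, 101, 14]

Since E_a ⊕ E_b = M1 ⊕ M2, XORing with the guessed M1 bytes yields the corresponding M2 bytes: M2 = (E_a ⊕ E_b) ⊕ M1.
225 XOR 101 = 132
191 XOR 114 = 205
191 XOR 114 = 205
 95 XOR 111 =  48
184 XOR 114 = 202
 69 XOR  32 = 101
122 XOR 116 =  14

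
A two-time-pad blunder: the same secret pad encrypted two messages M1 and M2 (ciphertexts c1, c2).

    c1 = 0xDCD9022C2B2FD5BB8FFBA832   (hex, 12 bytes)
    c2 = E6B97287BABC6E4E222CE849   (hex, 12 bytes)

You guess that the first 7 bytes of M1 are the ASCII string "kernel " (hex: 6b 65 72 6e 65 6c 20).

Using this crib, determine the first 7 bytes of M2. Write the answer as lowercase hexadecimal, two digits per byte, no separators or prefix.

510502c5f4ff9b

First, c1 ⊕ c2 = (M1 ⊕ K) ⊕ (M2 ⊕ K) = M1 ⊕ M2, so the key drops out. Then M2 = (M1 ⊕ M2) ⊕ M1 over the first 7 bytes.
byte 0: (dc ^ e6) ^ 6b = 3a ^ 6b = 51
byte 1: (d9 ^ b9) ^ 65 = 60 ^ 65 = 05
byte 2: (02 ^ 72) ^ 72 = 70 ^ 72 = 02
byte 3: (2c ^ 87) ^ 6e = ab ^ 6e = c5
byte 4: (2b ^ ba) ^ 65 = 91 ^ 65 = f4
byte 5: (2f ^ bc) ^ 6c = 93 ^ 6c = ff
byte 6: (d5 ^ 6e) ^ 20 = bb ^ 20 = 9b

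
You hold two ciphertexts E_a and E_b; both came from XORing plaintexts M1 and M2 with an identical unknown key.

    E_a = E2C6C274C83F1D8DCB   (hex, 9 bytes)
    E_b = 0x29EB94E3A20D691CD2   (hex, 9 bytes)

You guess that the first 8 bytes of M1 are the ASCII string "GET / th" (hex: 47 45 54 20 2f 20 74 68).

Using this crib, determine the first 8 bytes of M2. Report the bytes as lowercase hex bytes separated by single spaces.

8c 68 02 b7 45 12 00 f9

First, E_a ⊕ E_b = (M1 ⊕ K) ⊕ (M2 ⊕ K) = M1 ⊕ M2, so the key drops out. Then M2 = (M1 ⊕ M2) ⊕ M1 over the first 8 bytes.
byte 0: (e2 ⊕ 29) ⊕ 47 = cb ⊕ 47 = 8c
byte 1: (c6 ⊕ eb) ⊕ 45 = 2d ⊕ 45 = 68
byte 2: (c2 ⊕ 94) ⊕ 54 = 56 ⊕ 54 = 02
byte 3: (74 ⊕ e3) ⊕ 20 = 97 ⊕ 20 = b7
byte 4: (c8 ⊕ a2) ⊕ 2f = 6a ⊕ 2f = 45
byte 5: (3f ⊕ 0d) ⊕ 20 = 32 ⊕ 20 = 12
byte 6: (1d ⊕ 69) ⊕ 74 = 74 ⊕ 74 = 00
byte 7: (8d ⊕ 1c) ⊕ 68 = 91 ⊕ 68 = f9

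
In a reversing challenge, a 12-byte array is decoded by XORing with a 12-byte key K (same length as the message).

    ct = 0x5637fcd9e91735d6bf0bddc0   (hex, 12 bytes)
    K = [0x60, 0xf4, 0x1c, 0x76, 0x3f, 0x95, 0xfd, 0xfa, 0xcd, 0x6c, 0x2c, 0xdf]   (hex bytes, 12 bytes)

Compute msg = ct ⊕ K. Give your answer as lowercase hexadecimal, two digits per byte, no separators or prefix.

36c3e0afd682c82c7267f11f

 86 ^  96 =  54
 55 ^ 244 = 195
252 ^  28 = 224
217 ^ 118 = 175
233 ^  63 = 214
 23 ^ 149 = 130
 53 ^ 253 = 200
214 ^ 250 =  44
191 ^ 205 = 114
 11 ^ 108 = 103
221 ^  44 = 241
192 ^ 223 =  31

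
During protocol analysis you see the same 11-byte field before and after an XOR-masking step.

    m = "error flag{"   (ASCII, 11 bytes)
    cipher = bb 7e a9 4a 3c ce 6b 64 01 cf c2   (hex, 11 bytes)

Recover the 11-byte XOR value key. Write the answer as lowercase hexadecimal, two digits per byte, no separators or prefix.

de0cdb254eee0d0860a8b9

Since cipher = m ⊕ key, XORing both sides with m gives key = m ⊕ cipher.
byte 0: 65 ⊕ bb = de
byte 1: 72 ⊕ 7e = 0c
byte 2: 72 ⊕ a9 = db
byte 3: 6f ⊕ 4a = 25
byte 4: 72 ⊕ 3c = 4e
byte 5: 20 ⊕ ce = ee
byte 6: 66 ⊕ 6b = 0d
byte 7: 6c ⊕ 64 = 08
byte 8: 61 ⊕ 01 = 60
byte 9: 67 ⊕ cf = a8
byte 10: 7b ⊕ c2 = b9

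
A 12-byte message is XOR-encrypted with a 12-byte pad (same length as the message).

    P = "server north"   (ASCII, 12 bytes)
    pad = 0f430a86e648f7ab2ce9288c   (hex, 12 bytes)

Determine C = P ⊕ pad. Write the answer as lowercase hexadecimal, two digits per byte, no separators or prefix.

byte 0: 01110011 ⊕ 00001111 = 01111100
byte 1: 01100101 ⊕ 01000011 = 00100110
byte 2: 01110010 ⊕ 00001010 = 01111000
byte 3: 01110110 ⊕ 10000110 = 11110000
byte 4: 01100101 ⊕ 11100110 = 10000011
byte 5: 01110010 ⊕ 01001000 = 00111010
byte 6: 00100000 ⊕ 11110111 = 11010111
byte 7: 01101110 ⊕ 10101011 = 11000101
byte 8: 01101111 ⊕ 00101100 = 01000011
byte 9: 01110010 ⊕ 11101001 = 10011011
byte 10: 01110100 ⊕ 00101000 = 01011100
byte 11: 01101000 ⊕ 10001100 = 11100100

7c2678f0833ad7c5439b5ce4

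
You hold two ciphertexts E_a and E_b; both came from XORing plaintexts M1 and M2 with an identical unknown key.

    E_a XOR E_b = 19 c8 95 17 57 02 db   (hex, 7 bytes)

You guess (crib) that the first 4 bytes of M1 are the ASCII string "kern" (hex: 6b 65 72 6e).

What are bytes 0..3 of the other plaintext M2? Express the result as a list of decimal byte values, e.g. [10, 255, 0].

Since E_a ⊕ E_b = M1 ⊕ M2, XORing with the guessed M1 bytes yields the corresponding M2 bytes: M2 = (E_a ⊕ E_b) ⊕ M1.
19 XOR 6b = 72
c8 XOR 65 = ad
95 XOR 72 = e7
17 XOR 6e = 79

[114, 173, 231, 121]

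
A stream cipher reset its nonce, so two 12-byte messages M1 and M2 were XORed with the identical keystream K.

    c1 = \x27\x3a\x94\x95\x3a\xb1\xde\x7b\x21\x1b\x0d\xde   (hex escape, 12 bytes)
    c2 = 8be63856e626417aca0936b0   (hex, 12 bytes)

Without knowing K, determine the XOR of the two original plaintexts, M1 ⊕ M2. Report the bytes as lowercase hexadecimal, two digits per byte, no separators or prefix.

acdcacc3dc979f01eb123b6e

c1 ⊕ c2 = (M1 ⊕ K) ⊕ (M2 ⊕ K) = M1 ⊕ M2 — the shared key cancels under XOR.
00100111 xor 10001011 = 10101100
00111010 xor 11100110 = 11011100
10010100 xor 00111000 = 10101100
10010101 xor 01010110 = 11000011
00111010 xor 11100110 = 11011100
10110001 xor 00100110 = 10010111
11011110 xor 01000001 = 10011111
01111011 xor 01111010 = 00000001
00100001 xor 11001010 = 11101011
00011011 xor 00001001 = 00010010
00001101 xor 00110110 = 00111011
11011110 xor 10110000 = 01101110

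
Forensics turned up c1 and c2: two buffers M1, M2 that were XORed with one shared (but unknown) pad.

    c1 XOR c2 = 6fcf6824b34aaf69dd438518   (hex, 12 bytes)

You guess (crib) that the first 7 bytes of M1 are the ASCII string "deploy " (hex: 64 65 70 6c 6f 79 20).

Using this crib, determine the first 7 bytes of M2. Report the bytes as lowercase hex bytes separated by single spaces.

0b aa 18 48 dc 33 8f

Since c1 ⊕ c2 = M1 ⊕ M2, XORing with the guessed M1 bytes yields the corresponding M2 bytes: M2 = (c1 ⊕ c2) ⊕ M1.
6f ^ 64 = 0b
cf ^ 65 = aa
68 ^ 70 = 18
24 ^ 6c = 48
b3 ^ 6f = dc
4a ^ 79 = 33
af ^ 20 = 8f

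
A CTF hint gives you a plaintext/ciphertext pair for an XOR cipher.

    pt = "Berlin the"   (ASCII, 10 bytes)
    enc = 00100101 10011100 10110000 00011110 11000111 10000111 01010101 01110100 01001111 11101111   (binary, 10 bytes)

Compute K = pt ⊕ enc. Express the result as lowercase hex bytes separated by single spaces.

Since enc = pt ⊕ K, XORing both sides with pt gives K = pt ⊕ enc.
byte 0: 01000010 XOR 00100101 = 01100111
byte 1: 01100101 XOR 10011100 = 11111001
byte 2: 01110010 XOR 10110000 = 11000010
byte 3: 01101100 XOR 00011110 = 01110010
byte 4: 01101001 XOR 11000111 = 10101110
byte 5: 01101110 XOR 10000111 = 11101001
byte 6: 00100000 XOR 01010101 = 01110101
byte 7: 01110100 XOR 01110100 = 00000000
byte 8: 01101000 XOR 01001111 = 00100111
byte 9: 01100101 XOR 11101111 = 10001010

67 f9 c2 72 ae e9 75 00 27 8a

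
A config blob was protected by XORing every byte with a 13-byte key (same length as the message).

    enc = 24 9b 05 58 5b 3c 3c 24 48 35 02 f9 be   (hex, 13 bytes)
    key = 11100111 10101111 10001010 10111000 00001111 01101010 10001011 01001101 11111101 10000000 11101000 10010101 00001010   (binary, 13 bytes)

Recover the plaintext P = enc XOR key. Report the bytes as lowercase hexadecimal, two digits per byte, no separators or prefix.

c3348fe05456b769b5b5ea6cb4

24 XOR e7 = c3
9b XOR af = 34
05 XOR 8a = 8f
58 XOR b8 = e0
5b XOR 0f = 54
3c XOR 6a = 56
3c XOR 8b = b7
24 XOR 4d = 69
48 XOR fd = b5
35 XOR 80 = b5
02 XOR e8 = ea
f9 XOR 95 = 6c
be XOR 0a = b4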